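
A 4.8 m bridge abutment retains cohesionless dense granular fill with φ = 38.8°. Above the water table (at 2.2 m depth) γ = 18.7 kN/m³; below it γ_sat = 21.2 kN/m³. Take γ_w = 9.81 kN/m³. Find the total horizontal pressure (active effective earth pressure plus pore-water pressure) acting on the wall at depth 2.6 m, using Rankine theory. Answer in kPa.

14.4 kPa

K_a = (1 − sin φ)/(1 + sin φ) = 0.2296.
γ' = 21.2 − 9.81 = 11.39 kN/m³.
Effective vertical stress at 2.6 m: σ'_v = 18.7×2.2 + 11.39×0.400 = 45.70 kPa.
σ'_h = K_a σ'_v = 0.2296 × 45.70 = 10.49 kPa; u = γ_w × 0.400 = 3.924 kPa.
Total σ_h = 10.49 + 3.924 = 14.41 kPa.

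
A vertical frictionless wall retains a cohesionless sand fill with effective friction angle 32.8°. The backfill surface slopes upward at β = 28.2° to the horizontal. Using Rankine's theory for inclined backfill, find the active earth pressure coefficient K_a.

0.474

K_a = cos β · (cos β − √(cos²β − cos²φ)) / (cos β + √(cos²β − cos²φ)).
cos β = 0.8813, cos φ = 0.8406, √(cos²β − cos²φ) = 0.2648.
K_a = 0.8813 × (0.8813 − 0.2648)/(0.8813 + 0.2648) = 0.4740.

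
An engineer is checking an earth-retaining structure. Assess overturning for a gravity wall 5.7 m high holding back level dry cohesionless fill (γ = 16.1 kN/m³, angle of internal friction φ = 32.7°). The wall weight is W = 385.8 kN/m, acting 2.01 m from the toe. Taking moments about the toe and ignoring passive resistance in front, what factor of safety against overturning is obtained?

5.23

K_a = tan²(45° − 32.7°/2) = 0.2985.
P_a = ½K_aγH² = 0.5×0.2985×16.1×5.7² = 78.07 kN/m, acting at H/3 = 1.900 m above the base.
Overturning moment M_o = P_a × H/3 = 78.07 × 1.900 = 148.3.
Resisting moment M_r = W × 2.01 = 385.8 × 2.01 = 775.5.
FS_overturning = M_r/M_o = 775.5/148.3 = 5.228.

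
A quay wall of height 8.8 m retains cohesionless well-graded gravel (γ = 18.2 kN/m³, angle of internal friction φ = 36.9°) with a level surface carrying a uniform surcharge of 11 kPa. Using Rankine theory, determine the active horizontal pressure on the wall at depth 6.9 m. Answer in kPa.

34.1 kPa

K_a = (1 − sin φ)/(1 + sin φ) = 0.2497.
σ_v = γz + q = 18.2 × 6.9 + 11 = 136.6 kPa.
σ_h = K_a σ_v = 0.2497 × 136.6 = 34.10 kPa.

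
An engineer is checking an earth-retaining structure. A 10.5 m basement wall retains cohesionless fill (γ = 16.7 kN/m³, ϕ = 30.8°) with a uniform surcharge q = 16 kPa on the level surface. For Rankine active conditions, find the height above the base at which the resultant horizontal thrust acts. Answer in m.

3.77 m

K_a = 0.3227.
Triangular part P₁ = ½K_aγH² = 297.1 at H/3 = 3.500 m; rectangular part P₂ = K_a q H = 54.22 at H/2 = 5.250 m.
ȳ = (P₁·3.500 + P₂·5.250)/(P₁+P₂) = 3.770 m.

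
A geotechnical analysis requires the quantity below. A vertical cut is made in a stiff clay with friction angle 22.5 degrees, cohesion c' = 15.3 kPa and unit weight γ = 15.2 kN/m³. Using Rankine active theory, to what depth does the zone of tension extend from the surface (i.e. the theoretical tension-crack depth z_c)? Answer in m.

3.01 m

K_a = tan²(45° − 22.5°/2) = 0.4465; √K_a = 0.6682.
The active pressure is zero where K_a γ z = 2c√K_a, so z_c = 2c/(γ√K_a) = 2×15.3/(15.2×0.6682) = 3.013 m.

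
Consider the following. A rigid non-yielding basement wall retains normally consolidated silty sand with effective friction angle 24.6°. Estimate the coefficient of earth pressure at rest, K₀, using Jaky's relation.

0.584

K₀ = 1 − sin φ' = 1 − sin 24.6° = 0.5837.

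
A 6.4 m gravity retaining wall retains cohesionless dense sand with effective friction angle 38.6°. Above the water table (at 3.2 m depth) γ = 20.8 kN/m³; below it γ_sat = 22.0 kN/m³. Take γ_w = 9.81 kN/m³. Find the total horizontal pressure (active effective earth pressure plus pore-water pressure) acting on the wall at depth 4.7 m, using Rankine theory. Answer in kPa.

K_a = (1 − sin φ)/(1 + sin φ) = 0.2316.
γ' = 22.0 − 9.81 = 12.19 kN/m³.
Effective vertical stress at 4.7 m: σ'_v = 20.8×3.2 + 12.19×1.50 = 84.84 kPa.
σ'_h = K_a σ'_v = 0.2316 × 84.84 = 19.65 kPa; u = γ_w × 1.50 = 14.71 kPa.
Total σ_h = 19.65 + 14.71 = 34.37 kPa.

34.4 kPa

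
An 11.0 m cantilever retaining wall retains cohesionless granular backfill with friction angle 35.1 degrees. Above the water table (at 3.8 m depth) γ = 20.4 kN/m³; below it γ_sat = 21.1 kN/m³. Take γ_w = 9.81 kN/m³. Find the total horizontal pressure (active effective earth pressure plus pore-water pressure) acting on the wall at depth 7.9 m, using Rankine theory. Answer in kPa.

73.6 kPa

K_a = (1 − sin φ)/(1 + sin φ) = 0.2698.
γ' = 21.1 − 9.81 = 11.29 kN/m³.
Effective vertical stress at 7.9 m: σ'_v = 20.4×3.8 + 11.29×4.10 = 123.8 kPa.
σ'_h = K_a σ'_v = 0.2698 × 123.8 = 33.41 kPa; u = γ_w × 4.10 = 40.22 kPa.
Total σ_h = 33.41 + 40.22 = 73.63 kPa.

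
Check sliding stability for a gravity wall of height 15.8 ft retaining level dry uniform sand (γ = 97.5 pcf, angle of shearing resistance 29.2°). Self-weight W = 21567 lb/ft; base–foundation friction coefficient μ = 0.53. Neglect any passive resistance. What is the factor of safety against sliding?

K_a = tan²(45° − 29.2°/2) = 0.3442.
P_a = ½K_aγH² = 0.5×0.3442×97.5×15.8² = 4189 lb/ft, acting at H/3 = 5.267 ft above the base.
FS_sliding = μW / P_a = 0.53×21567 / 4189 = 2.729.

2.73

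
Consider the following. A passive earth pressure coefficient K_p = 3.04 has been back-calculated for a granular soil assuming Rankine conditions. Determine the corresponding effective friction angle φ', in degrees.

K_p = (1+sin φ)/(1−sin φ) ⇒ sin φ = (K_p − 1)/(K_p + 1) = 0.5050.
φ = arcsin(0.5050) = 30.33°.

30.3°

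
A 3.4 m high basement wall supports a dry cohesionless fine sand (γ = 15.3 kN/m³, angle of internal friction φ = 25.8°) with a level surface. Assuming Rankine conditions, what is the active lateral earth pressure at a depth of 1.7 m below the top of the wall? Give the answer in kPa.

10.2 kPa

K_a = (1 − sin φ)/(1 + sin φ) = 0.3935.
σ_h = K_a γ z = 0.3935 × 15.3 × 1.7 = 10.24 kPa.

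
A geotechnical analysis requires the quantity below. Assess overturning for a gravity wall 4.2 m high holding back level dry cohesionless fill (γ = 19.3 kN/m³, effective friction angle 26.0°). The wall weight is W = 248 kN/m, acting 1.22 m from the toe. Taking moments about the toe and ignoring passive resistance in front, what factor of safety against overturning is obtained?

K_a = tan²(45° − 26.0°/2) = 0.3905.
P_a = ½K_aγH² = 0.5×0.3905×19.3×4.2² = 66.47 kN/m, acting at H/3 = 1.400 m above the base.
Overturning moment M_o = P_a × H/3 = 66.47 × 1.400 = 93.05.
Resisting moment M_r = W × 1.22 = 248 × 1.22 = 302.6.
FS_overturning = M_r/M_o = 302.6/93.05 = 3.251.

3.25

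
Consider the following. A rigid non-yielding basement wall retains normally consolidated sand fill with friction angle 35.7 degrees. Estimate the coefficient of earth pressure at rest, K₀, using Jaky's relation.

0.416

K₀ = 1 − sin φ' = 1 − sin 35.7° = 0.4165.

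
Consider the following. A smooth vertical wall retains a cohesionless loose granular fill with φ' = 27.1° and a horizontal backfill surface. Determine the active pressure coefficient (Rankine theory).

K_a = (1 − sin φ)/(1 + sin φ) = (1 − sin 27.1°)/(1 + sin 27.1°) = 0.3741.

0.374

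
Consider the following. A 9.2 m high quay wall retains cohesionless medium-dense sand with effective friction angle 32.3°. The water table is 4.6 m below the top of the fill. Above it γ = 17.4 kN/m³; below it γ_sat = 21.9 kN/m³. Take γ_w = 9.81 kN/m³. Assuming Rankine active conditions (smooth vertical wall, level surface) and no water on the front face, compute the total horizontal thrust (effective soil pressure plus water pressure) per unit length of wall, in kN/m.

310 kN/m

K_a = tan²(45° − φ/2) = 0.3035.
γ' = 21.9 − 9.81 = 12.09 kN/m³. Depth below WT = 4.6 m.
σ'_h at WT = K_a γ d_w = 24.29 kPa; at base = 24.29 + K_a γ' × 4.6 = 41.17 kPa.
P₁ (0–4.6 m) = ½×24.29×4.6 = 55.87. P₂ (4.6–9.2 m) = ½(24.29+41.17)×4.6 = 150.6.
P_w = ½ γ_w h₂² = 0.5×9.81×4.6² = 103.8. Total = 55.87+150.6+103.8 = 310.2 kN/m.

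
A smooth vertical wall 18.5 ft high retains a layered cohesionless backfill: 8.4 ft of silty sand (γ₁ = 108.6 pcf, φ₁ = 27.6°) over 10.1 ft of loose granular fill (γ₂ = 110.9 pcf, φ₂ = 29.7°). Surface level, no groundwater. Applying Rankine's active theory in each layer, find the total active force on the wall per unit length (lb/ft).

K_a1 = tan²(45°−27.6°/2) = 0.3668; K_a2 = tan²(45°−29.7°/2) = 0.3374.
Layer 1: σ at base = K_a1 γ₁ h₁ = 334.6 psf; P₁ = ½×334.6×8.4 = 1405.
Layer 2: σ_v at top = γ₁h₁ = 912.2; σ_h top = K_a2×912.2 = 307.8; σ_h base = K_a2×(912.2+110.9×10.1) = 685.7.
P₂ = ½(307.8+685.7)×10.1 = 5017. Total P_a = 1405+5017 = 6422 lb/ft.

6420 lb/ft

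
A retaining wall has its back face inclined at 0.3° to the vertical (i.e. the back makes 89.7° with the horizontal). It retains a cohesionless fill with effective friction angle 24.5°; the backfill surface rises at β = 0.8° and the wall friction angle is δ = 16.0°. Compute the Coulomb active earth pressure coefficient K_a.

0.374

K_a = sin²(α+φ) / [sin²α · sin(α−δ) · (1 + √{sin(φ+δ)sin(φ−β) / (sin(α−δ)sin(α+β))})²].
With α = 89.7°, φ = 24.5°, δ = 16.0°, β = 0.8°: K_a = 0.3744.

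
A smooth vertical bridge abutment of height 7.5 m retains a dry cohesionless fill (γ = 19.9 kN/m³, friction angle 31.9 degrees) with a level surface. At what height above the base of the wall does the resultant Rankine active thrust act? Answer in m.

2.50 m

K_a = 0.3085.
The pressure distribution is triangular, so the resultant acts at H/3 above the base = 7.5/3 = 2.500 m.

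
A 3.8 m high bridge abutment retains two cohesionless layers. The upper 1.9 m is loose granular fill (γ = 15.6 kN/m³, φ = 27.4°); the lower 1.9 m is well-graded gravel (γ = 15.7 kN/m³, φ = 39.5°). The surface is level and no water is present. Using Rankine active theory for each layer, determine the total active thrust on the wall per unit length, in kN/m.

K_a1 = tan²(45°−27.4°/2) = 0.3697; K_a2 = tan²(45°−39.5°/2) = 0.2224.
Layer 1: σ at base = K_a1 γ₁ h₁ = 10.96 kPa; P₁ = ½×10.96×1.9 = 10.41.
Layer 2: σ_v at top = γ₁h₁ = 29.64; σ_h top = K_a2×29.64 = 6.593; σ_h base = K_a2×(29.64+15.7×1.9) = 13.23.
P₂ = ½(6.593+13.23)×1.9 = 18.83. Total P_a = 10.41+18.83 = 29.24 kN/m.

29.2 kN/m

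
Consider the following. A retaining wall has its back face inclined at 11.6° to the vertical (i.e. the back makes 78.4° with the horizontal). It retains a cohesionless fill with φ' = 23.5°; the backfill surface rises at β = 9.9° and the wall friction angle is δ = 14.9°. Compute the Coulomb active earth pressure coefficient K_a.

K_a = sin²(α+φ) / [sin²α · sin(α−δ) · (1 + √{sin(φ+δ)sin(φ−β) / (sin(α−δ)sin(α+β))})²].
With α = 78.4°, φ = 23.5°, δ = 14.9°, β = 9.9°: K_a = 0.5656.

0.566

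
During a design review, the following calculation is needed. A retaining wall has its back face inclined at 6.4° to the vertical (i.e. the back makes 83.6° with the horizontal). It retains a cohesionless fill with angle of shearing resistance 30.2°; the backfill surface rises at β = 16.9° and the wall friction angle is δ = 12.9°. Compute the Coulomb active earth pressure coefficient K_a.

0.451

K_a = sin²(α+φ) / [sin²α · sin(α−δ) · (1 + √{sin(φ+δ)sin(φ−β) / (sin(α−δ)sin(α+β))})²].
With α = 83.6°, φ = 30.2°, δ = 12.9°, β = 16.9°: K_a = 0.4508.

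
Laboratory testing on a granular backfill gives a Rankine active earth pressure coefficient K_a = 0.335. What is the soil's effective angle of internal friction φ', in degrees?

29.9°

K_a = tan²(45° − φ/2) ⇒ 45° − φ/2 = arctan(√0.335) = 30.06°.
φ = 2(45° − 30.06°) = 29.88°.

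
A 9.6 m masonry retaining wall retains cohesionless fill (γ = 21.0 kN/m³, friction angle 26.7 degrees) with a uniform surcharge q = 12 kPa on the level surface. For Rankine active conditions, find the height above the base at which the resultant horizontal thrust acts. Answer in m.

3.37 m

K_a = 0.3800.
Triangular part P₁ = ½K_aγH² = 367.7 at H/3 = 3.200 m; rectangular part P₂ = K_a q H = 43.77 at H/2 = 4.800 m.
ȳ = (P₁·3.200 + P₂·4.800)/(P₁+P₂) = 3.370 m.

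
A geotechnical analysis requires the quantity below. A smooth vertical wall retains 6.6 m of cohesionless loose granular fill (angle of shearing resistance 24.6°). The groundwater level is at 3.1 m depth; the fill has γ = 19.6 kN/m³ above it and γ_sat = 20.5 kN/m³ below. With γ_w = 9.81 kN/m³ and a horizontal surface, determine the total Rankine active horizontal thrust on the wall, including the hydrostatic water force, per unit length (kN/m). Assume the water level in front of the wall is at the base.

214 kN/m

K_a = tan²(45° − φ/2) = 0.4121.
γ' = 20.5 − 9.81 = 10.69 kN/m³. Depth below WT = 3.5 m.
σ'_h at WT = K_a γ d_w = 25.04 kPa; at base = 25.04 + K_a γ' × 3.5 = 40.46 kPa.
P₁ (0–3.1 m) = ½×25.04×3.1 = 38.82. P₂ (3.1–6.6 m) = ½(25.04+40.46)×3.5 = 114.6.
P_w = ½ γ_w h₂² = 0.5×9.81×3.5² = 60.09. Total = 38.82+114.6+60.09 = 213.5 kN/m.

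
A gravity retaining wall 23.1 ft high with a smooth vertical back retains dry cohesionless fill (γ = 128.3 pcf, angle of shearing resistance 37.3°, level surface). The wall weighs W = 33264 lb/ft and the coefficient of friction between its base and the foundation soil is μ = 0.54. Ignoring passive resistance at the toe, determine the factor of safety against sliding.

2.14

K_a = tan²(45° − 37.3°/2) = 0.2453.
P_a = ½K_aγH² = 0.5×0.2453×128.3×23.1² = 8398 lb/ft, acting at H/3 = 7.700 ft above the base.
FS_sliding = μW / P_a = 0.54×33264 / 8398 = 2.139.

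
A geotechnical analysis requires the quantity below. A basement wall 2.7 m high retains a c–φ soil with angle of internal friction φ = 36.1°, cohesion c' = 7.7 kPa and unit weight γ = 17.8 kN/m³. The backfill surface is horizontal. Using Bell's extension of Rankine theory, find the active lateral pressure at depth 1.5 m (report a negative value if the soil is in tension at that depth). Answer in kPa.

-0.928 kPa

K_a = (1 − sin φ)/(1 + sin φ) = 0.2585.
σ_a = K_a γ z − 2c√K_a = 0.2585×17.8×1.5 − 2×7.7×0.5084 = -0.9279 kPa.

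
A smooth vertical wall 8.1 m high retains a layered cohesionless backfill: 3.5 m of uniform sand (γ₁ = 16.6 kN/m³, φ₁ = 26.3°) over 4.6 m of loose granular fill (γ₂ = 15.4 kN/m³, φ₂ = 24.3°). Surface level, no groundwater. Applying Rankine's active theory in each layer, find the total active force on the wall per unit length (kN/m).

K_a1 = tan²(45°−26.3°/2) = 0.3859; K_a2 = tan²(45°−24.3°/2) = 0.4169.
Layer 1: σ at base = K_a1 γ₁ h₁ = 22.42 kPa; P₁ = ½×22.42×3.5 = 39.24.
Layer 2: σ_v at top = γ₁h₁ = 58.10; σ_h top = K_a2×58.10 = 24.22; σ_h base = K_a2×(58.10+15.4×4.6) = 53.76.
P₂ = ½(24.22+53.76)×4.6 = 179.4. Total P_a = 39.24+179.4 = 218.6 kN/m.

219 kN/m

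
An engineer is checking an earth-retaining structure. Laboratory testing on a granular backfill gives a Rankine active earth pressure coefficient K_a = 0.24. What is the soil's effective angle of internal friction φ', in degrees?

K_a = tan²(45° − φ/2) ⇒ 45° − φ/2 = arctan(√0.24) = 26.10°.
φ = 2(45° − 26.10°) = 37.80°.

37.8°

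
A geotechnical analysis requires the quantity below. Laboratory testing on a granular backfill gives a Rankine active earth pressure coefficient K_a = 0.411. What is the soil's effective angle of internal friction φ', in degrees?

K_a = tan²(45° − φ/2) ⇒ 45° − φ/2 = arctan(√0.411) = 32.66°.
φ = 2(45° − 32.66°) = 24.67°.

24.7°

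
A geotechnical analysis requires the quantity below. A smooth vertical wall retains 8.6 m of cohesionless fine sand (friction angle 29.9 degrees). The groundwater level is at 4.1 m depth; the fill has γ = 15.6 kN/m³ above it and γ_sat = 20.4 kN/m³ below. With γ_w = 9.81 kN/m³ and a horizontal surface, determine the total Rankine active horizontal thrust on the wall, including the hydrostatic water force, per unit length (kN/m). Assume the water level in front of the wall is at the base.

K_a = tan²(45° − φ/2) = 0.3347.
γ' = 20.4 − 9.81 = 10.59 kN/m³. Depth below WT = 4.5 m.
σ'_h at WT = K_a γ d_w = 21.41 kPa; at base = 21.41 + K_a γ' × 4.5 = 37.36 kPa.
P₁ (0–4.1 m) = ½×21.41×4.1 = 43.88. P₂ (4.1–8.6 m) = ½(21.41+37.36)×4.5 = 132.2.
P_w = ½ γ_w h₂² = 0.5×9.81×4.5² = 99.33. Total = 43.88+132.2+99.33 = 275.4 kN/m.

275 kN/m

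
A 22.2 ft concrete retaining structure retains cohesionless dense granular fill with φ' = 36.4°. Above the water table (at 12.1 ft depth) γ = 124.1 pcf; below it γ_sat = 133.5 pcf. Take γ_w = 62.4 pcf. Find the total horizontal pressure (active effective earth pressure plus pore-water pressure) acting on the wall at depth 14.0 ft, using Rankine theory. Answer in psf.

K_a = (1 − sin φ)/(1 + sin φ) = 0.2552.
γ' = 133.5 − 62.4 = 71.10 pcf.
Effective vertical stress at 14.0 ft: σ'_v = 124.1×12.1 + 71.10×1.90 = 1637 psf.
σ'_h = K_a σ'_v = 0.2552 × 1637 = 417.6 psf; u = γ_w × 1.90 = 118.6 psf.
Total σ_h = 417.6 + 118.6 = 536.2 psf.

536 psf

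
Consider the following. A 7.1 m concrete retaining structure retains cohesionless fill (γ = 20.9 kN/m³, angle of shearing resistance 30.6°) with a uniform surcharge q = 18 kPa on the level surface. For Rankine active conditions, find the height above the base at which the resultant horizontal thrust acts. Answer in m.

2.60 m

K_a = 0.3253.
Triangular part P₁ = ½K_aγH² = 171.4 at H/3 = 2.367 m; rectangular part P₂ = K_a q H = 41.58 at H/2 = 3.550 m.
ȳ = (P₁·2.367 + P₂·3.550)/(P₁+P₂) = 2.598 m.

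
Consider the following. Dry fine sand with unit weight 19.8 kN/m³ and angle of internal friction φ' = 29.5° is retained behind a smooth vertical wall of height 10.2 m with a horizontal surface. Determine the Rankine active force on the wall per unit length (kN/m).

350 kN/m

K_a = tan²(45° − φ/2) = 0.3401.
P_a = ½ K_a γ H² = 0.5 × 0.3401 × 19.8 × 10.2² = 350.3 kN/m.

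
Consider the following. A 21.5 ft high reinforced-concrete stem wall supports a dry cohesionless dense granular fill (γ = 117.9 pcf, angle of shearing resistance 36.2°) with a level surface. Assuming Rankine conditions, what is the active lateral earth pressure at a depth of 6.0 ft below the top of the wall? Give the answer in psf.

K_a = (1 − sin φ)/(1 + sin φ) = 0.2574.
σ_h = K_a γ z = 0.2574 × 117.9 × 6.0 = 182.1 psf.

182 psf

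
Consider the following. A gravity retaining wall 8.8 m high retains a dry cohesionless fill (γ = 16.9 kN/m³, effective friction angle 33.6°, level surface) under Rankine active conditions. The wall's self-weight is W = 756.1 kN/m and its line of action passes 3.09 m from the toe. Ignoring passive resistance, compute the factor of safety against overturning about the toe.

4.23

K_a = tan²(45° − 33.6°/2) = 0.2875.
P_a = ½K_aγH² = 0.5×0.2875×16.9×8.8² = 188.1 kN/m, acting at H/3 = 2.933 m above the base.
Overturning moment M_o = P_a × H/3 = 188.1 × 2.933 = 551.9.
Resisting moment M_r = W × 3.09 = 756.1 × 3.09 = 2336.
FS_overturning = M_r/M_o = 2336/551.9 = 4.234.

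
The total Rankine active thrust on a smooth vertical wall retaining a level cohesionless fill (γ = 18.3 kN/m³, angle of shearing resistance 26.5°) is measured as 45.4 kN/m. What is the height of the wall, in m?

K_a = 0.3829. P_a = ½ K_a γ H² ⇒ H = √(2P_a/(K_a γ)).
H = √(2×45.4/(0.3829×18.3)) = 3.600 m.

3.60 m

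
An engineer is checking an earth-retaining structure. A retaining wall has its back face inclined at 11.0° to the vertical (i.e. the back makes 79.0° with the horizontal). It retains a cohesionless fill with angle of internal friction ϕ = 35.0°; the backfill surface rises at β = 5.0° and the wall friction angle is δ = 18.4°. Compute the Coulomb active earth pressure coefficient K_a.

K_a = sin²(α+φ) / [sin²α · sin(α−δ) · (1 + √{sin(φ+δ)sin(φ−β) / (sin(α−δ)sin(α+β))})²].
With α = 79.0°, φ = 35.0°, δ = 18.4°, β = 5.0°: K_a = 0.3520.

0.352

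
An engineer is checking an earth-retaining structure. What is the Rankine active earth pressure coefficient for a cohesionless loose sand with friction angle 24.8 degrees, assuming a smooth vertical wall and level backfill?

K_a = (1 − sin φ)/(1 + sin φ) = (1 − sin 24.8°)/(1 + sin 24.8°) = 0.4090.

0.409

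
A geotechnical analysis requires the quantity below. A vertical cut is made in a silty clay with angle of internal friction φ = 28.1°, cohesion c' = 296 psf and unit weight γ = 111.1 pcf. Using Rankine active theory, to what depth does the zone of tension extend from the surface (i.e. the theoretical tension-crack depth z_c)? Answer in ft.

8.89 ft

K_a = tan²(45° − 28.1°/2) = 0.3596; √K_a = 0.5997.
The active pressure is zero where K_a γ z = 2c√K_a, so z_c = 2c/(γ√K_a) = 2×296/(111.1×0.5997) = 8.886 ft.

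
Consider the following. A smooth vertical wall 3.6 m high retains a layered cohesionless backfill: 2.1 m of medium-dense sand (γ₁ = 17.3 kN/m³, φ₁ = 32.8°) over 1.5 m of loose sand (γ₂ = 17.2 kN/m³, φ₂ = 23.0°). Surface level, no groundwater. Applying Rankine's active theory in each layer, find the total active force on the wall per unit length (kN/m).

43.7 kN/m

K_a1 = tan²(45°−32.8°/2) = 0.2973; K_a2 = tan²(45°−23.0°/2) = 0.4381.
Layer 1: σ at base = K_a1 γ₁ h₁ = 10.80 kPa; P₁ = ½×10.80×2.1 = 11.34.
Layer 2: σ_v at top = γ₁h₁ = 36.33; σ_h top = K_a2×36.33 = 15.92; σ_h base = K_a2×(36.33+17.2×1.5) = 27.22.
P₂ = ½(15.92+27.22)×1.5 = 32.35. Total P_a = 11.34+32.35 = 43.69 kN/m.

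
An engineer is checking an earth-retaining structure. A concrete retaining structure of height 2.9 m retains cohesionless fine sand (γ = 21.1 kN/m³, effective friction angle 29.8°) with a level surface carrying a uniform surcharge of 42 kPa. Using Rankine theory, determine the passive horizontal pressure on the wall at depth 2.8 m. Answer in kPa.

301 kPa

K_p = (1 + sin φ)/(1 − sin φ) = 2.976.
σ_v = γz + q = 21.1 × 2.8 + 42 = 101.1 kPa.
σ_h = K_p σ_v = 2.976 × 101.1 = 300.8 kPa.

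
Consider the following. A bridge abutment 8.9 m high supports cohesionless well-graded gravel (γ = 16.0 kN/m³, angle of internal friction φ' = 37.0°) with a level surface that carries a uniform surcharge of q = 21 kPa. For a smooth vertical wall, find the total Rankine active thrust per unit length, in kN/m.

204 kN/m

K_a = tan²(45° − φ/2) = 0.2486.
Soil triangle: ½ K_a γ H² = 0.5×0.2486×16.0×8.9² = 157.5 kN/m.
Surcharge rectangle: K_a q H = 0.2486×21×8.9 = 46.46 kN/m.
Total = 157.5 + 46.46 = 204.0 kN/m.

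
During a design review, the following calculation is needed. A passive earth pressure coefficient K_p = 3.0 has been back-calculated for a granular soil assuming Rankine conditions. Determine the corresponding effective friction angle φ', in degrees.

K_p = (1+sin φ)/(1−sin φ) ⇒ sin φ = (K_p − 1)/(K_p + 1) = 0.5000.
φ = arcsin(0.5000) = 30.00°.

30.0°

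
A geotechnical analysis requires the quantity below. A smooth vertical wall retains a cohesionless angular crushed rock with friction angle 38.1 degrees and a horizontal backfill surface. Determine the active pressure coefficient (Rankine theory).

K_a = (1 − sin φ)/(1 + sin φ) = (1 − sin 38.1°)/(1 + sin 38.1°) = 0.2368.

0.237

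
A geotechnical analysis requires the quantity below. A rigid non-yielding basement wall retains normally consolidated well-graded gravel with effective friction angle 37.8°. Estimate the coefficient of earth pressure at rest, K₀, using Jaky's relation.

K₀ = 1 − sin φ' = 1 − sin 37.8° = 0.3871.

0.387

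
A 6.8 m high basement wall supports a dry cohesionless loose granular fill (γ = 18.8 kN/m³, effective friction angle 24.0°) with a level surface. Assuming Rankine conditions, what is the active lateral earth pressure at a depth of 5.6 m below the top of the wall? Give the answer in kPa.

K_a = (1 − sin φ)/(1 + sin φ) = 0.4217.
σ_h = K_a γ z = 0.4217 × 18.8 × 5.6 = 44.40 kPa.

44.4 kPa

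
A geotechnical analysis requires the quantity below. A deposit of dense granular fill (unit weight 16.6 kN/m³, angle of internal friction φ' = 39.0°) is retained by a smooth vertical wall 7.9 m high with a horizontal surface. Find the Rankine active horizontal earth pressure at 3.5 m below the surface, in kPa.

13.2 kPa

K_a = (1 − sin φ)/(1 + sin φ) = 0.2275.
σ_h = K_a γ z = 0.2275 × 16.6 × 3.5 = 13.22 kPa.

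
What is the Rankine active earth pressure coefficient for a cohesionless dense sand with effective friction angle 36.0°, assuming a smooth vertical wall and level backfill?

0.260

K_a = tan²(45° − φ/2) = tan²(27.00°) = 0.2596.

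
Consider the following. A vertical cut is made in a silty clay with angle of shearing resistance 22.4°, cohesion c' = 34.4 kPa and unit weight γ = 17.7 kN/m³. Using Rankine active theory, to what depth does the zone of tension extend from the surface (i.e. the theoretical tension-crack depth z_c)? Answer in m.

K_a = tan²(45° − 22.4°/2) = 0.4482; √K_a = 0.6694.
The active pressure is zero where K_a γ z = 2c√K_a, so z_c = 2c/(γ√K_a) = 2×34.4/(17.7×0.6694) = 5.806 m.

5.81 m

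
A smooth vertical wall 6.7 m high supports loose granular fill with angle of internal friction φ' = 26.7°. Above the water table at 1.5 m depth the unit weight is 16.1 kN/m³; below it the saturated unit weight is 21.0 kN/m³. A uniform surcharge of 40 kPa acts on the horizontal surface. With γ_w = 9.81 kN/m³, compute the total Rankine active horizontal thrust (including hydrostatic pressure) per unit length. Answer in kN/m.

K_a = tan²(45° − φ/2) = 0.3800.
γ' = 21.0 − 9.81 = 11.19 kN/m³. h₂ = H − d_w = 5.2 m.
σ'_h: at surface K_a·q = 15.20; at WT K_a(q+γd_w) = 24.37; at base K_a(q+γd_w+γ'h₂) = 46.48 kPa.
P₁ = ½(15.20+24.37)×1.5 = 29.68; P₂ = ½(24.37+46.48)×5.2 = 184.2; P_w = ½γ_w h₂² = 132.6.
Total = 29.68+184.2+132.6 = 346.5 kN/m.

347 kN/m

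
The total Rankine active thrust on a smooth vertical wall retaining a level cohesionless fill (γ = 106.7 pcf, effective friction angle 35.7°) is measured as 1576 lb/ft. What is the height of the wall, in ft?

10.6 ft

K_a = 0.2630. P_a = ½ K_a γ H² ⇒ H = √(2P_a/(K_a γ)).
H = √(2×1576/(0.2630×106.7)) = 10.60 ft.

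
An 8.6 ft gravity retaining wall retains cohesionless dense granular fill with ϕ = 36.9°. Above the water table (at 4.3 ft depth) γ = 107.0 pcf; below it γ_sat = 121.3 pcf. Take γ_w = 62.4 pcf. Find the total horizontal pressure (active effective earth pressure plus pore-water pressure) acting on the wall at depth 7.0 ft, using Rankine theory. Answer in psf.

K_a = (1 − sin φ)/(1 + sin φ) = 0.2497.
γ' = 121.3 − 62.4 = 58.90 pcf.
Effective vertical stress at 7.0 ft: σ'_v = 107.0×4.3 + 58.90×2.70 = 619.1 psf.
σ'_h = K_a σ'_v = 0.2497 × 619.1 = 154.6 psf; u = γ_w × 2.70 = 168.5 psf.
Total σ_h = 154.6 + 168.5 = 323.1 psf.

323 psf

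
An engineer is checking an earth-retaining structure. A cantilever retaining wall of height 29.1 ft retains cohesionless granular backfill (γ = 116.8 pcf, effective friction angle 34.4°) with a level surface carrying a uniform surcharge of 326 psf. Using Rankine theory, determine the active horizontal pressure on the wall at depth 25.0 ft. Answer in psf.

K_a = (1 − sin φ)/(1 + sin φ) = 0.2780.
σ_v = γz + q = 116.8 × 25.0 + 326 = 3246 psf.
σ_h = K_a σ_v = 0.2780 × 3246 = 902.3 psf.

902 psf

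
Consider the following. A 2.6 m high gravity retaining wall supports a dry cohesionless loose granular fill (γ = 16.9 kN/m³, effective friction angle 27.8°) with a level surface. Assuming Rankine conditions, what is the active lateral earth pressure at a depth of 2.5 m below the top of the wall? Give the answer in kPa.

15.4 kPa

K_a = (1 − sin φ)/(1 + sin φ) = 0.3639.
σ_h = K_a γ z = 0.3639 × 16.9 × 2.5 = 15.37 kPa.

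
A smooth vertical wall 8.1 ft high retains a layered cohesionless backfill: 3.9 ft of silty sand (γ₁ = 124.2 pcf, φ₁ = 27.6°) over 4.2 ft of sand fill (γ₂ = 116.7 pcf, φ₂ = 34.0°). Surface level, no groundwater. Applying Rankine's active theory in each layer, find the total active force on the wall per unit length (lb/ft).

K_a1 = tan²(45°−27.6°/2) = 0.3668; K_a2 = tan²(45°−34.0°/2) = 0.2827.
Layer 1: σ at base = K_a1 γ₁ h₁ = 177.7 psf; P₁ = ½×177.7×3.9 = 346.4.
Layer 2: σ_v at top = γ₁h₁ = 484.4; σ_h top = K_a2×484.4 = 136.9; σ_h base = K_a2×(484.4+116.7×4.2) = 275.5.
P₂ = ½(136.9+275.5)×4.2 = 866.2. Total P_a = 346.4+866.2 = 1213 lb/ft.

1210 lb/ft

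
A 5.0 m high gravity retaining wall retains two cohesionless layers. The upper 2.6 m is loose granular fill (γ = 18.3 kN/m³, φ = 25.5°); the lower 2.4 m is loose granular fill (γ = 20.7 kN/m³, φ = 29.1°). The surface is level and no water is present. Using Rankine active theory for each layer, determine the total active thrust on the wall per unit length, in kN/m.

K_a1 = tan²(45°−25.5°/2) = 0.3981; K_a2 = tan²(45°−29.1°/2) = 0.3456.
Layer 1: σ at base = K_a1 γ₁ h₁ = 18.94 kPa; P₁ = ½×18.94×2.6 = 24.62.
Layer 2: σ_v at top = γ₁h₁ = 47.58; σ_h top = K_a2×47.58 = 16.44; σ_h base = K_a2×(47.58+20.7×2.4) = 33.61.
P₂ = ½(16.44+33.61)×2.4 = 60.07. Total P_a = 24.62+60.07 = 84.69 kN/m.

84.7 kN/m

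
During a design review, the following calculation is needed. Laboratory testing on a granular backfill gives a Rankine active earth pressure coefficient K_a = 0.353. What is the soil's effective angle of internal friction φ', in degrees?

28.6°

K_a = tan²(45° − φ/2) ⇒ 45° − φ/2 = arctan(√0.353) = 30.72°.
φ = 2(45° − 30.72°) = 28.57°.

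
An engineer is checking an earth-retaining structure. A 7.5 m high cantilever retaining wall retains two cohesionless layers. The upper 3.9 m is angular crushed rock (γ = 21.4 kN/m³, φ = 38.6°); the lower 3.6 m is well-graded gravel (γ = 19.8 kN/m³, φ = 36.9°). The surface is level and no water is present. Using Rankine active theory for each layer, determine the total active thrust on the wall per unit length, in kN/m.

145 kN/m

K_a1 = tan²(45°−38.6°/2) = 0.2316; K_a2 = tan²(45°−36.9°/2) = 0.2497.
Layer 1: σ at base = K_a1 γ₁ h₁ = 19.33 kPa; P₁ = ½×19.33×3.9 = 37.70.
Layer 2: σ_v at top = γ₁h₁ = 83.46; σ_h top = K_a2×83.46 = 20.84; σ_h base = K_a2×(83.46+19.8×3.6) = 38.63.
P₂ = ½(20.84+38.63)×3.6 = 107.0. Total P_a = 37.70+107.0 = 144.7 kN/m.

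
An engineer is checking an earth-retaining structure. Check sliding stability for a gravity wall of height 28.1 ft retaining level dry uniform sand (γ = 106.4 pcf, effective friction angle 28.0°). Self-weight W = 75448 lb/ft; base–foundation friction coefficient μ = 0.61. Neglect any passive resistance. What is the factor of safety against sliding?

3.03

K_a = tan²(45° − 28.0°/2) = 0.3610.
P_a = ½K_aγH² = 0.5×0.3610×106.4×28.1² = 15170 lb/ft, acting at H/3 = 9.367 ft above the base.
FS_sliding = μW / P_a = 0.61×75448 / 15170 = 3.035.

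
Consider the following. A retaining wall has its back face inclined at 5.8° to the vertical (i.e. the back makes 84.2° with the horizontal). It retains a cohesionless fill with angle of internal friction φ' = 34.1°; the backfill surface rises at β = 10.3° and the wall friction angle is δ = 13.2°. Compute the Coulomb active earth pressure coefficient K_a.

K_a = sin²(α+φ) / [sin²α · sin(α−δ) · (1 + √{sin(φ+δ)sin(φ−β) / (sin(α−δ)sin(α+β))})²].
With α = 84.2°, φ = 34.1°, δ = 13.2°, β = 10.3°: K_a = 0.3400.

0.340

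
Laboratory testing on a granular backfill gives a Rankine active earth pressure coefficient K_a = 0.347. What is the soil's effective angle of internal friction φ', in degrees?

K_a = tan²(45° − φ/2) ⇒ 45° − φ/2 = arctan(√0.347) = 30.50°.
φ = 2(45° − 30.50°) = 29.00°.

29.0°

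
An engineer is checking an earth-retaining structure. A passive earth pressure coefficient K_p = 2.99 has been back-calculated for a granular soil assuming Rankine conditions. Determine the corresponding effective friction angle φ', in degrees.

K_p = (1+sin φ)/(1−sin φ) ⇒ sin φ = (K_p − 1)/(K_p + 1) = 0.4987.
φ = arcsin(0.4987) = 29.92°.

29.9°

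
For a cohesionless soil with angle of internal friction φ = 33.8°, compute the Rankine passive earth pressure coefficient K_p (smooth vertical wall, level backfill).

3.51

K_p = (1 + sin φ)/(1 − sin φ) = tan²(45° + 33.8°/2) = 3.508.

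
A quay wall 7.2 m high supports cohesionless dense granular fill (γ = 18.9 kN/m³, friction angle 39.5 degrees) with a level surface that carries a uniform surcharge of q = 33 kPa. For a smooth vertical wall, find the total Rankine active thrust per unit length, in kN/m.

162 kN/m

K_a = tan²(45° − φ/2) = 0.2224.
Soil triangle: ½ K_a γ H² = 0.5×0.2224×18.9×7.2² = 109.0 kN/m.
Surcharge rectangle: K_a q H = 0.2224×33×7.2 = 52.85 kN/m.
Total = 109.0 + 52.85 = 161.8 kN/m.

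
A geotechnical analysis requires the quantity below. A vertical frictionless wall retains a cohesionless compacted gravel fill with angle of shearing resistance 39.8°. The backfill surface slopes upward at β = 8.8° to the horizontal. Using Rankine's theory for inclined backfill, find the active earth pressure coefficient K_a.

0.225

K_a = cos β · (cos β − √(cos²β − cos²φ)) / (cos β + √(cos²β − cos²φ)).
cos β = 0.9882, cos φ = 0.7683, √(cos²β − cos²φ) = 0.6216.
K_a = 0.9882 × (0.9882 − 0.6216)/(0.9882 + 0.6216) = 0.2251.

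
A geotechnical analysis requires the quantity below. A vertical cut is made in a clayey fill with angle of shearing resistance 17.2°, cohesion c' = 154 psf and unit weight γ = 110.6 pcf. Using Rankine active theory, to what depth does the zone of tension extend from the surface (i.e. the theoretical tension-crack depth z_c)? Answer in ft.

3.78 ft

K_a = tan²(45° − 17.2°/2) = 0.5436; √K_a = 0.7373.
The active pressure is zero where K_a γ z = 2c√K_a, so z_c = 2c/(γ√K_a) = 2×154/(110.6×0.7373) = 3.777 ft.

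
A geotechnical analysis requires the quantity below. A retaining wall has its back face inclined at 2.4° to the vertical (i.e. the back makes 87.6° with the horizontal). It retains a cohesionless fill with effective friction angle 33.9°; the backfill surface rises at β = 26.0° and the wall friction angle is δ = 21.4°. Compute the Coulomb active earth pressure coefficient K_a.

K_a = sin²(α+φ) / [sin²α · sin(α−δ) · (1 + √{sin(φ+δ)sin(φ−β) / (sin(α−δ)sin(α+β))})²].
With α = 87.6°, φ = 33.9°, δ = 21.4°, β = 26.0°: K_a = 0.4259.

0.426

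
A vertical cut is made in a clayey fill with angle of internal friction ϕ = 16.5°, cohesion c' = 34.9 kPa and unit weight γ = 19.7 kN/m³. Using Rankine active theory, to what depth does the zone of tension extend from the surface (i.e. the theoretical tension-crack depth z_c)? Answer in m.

4.74 m

K_a = tan²(45° − 16.5°/2) = 0.5576; √K_a = 0.7467.
The active pressure is zero where K_a γ z = 2c√K_a, so z_c = 2c/(γ√K_a) = 2×34.9/(19.7×0.7467) = 4.745 m.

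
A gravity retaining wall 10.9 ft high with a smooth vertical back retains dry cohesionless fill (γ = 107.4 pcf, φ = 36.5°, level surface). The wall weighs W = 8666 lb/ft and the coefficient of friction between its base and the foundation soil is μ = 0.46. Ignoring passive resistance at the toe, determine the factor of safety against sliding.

K_a = tan²(45° − 36.5°/2) = 0.2541.
P_a = ½K_aγH² = 0.5×0.2541×107.4×10.9² = 1621 lb/ft, acting at H/3 = 3.633 ft above the base.
FS_sliding = μW / P_a = 0.46×8666 / 1621 = 2.459.

2.46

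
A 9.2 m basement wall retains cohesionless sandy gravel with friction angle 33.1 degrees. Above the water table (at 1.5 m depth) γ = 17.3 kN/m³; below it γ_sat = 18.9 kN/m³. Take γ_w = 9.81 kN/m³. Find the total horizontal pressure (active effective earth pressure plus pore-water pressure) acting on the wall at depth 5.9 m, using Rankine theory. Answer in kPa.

K_a = (1 − sin φ)/(1 + sin φ) = 0.2936.
γ' = 18.9 − 9.81 = 9.090 kN/m³.
Effective vertical stress at 5.9 m: σ'_v = 17.3×1.5 + 9.090×4.40 = 65.95 kPa.
σ'_h = K_a σ'_v = 0.2936 × 65.95 = 19.36 kPa; u = γ_w × 4.40 = 43.16 kPa.
Total σ_h = 19.36 + 43.16 = 62.52 kPa.

62.5 kPa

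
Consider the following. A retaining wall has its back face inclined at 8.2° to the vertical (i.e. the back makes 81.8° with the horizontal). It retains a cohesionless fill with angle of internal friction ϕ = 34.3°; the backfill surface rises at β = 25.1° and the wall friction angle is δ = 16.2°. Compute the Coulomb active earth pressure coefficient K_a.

K_a = sin²(α+φ) / [sin²α · sin(α−δ) · (1 + √{sin(φ+δ)sin(φ−β) / (sin(α−δ)sin(α+β))})²].
With α = 81.8°, φ = 34.3°, δ = 16.2°, β = 25.1°: K_a = 0.4772.

0.477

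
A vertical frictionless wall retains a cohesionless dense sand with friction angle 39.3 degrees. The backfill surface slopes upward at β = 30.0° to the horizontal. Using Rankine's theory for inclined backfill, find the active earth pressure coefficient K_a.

K_a = cos β · (cos β − √(cos²β − cos²φ)) / (cos β + √(cos²β − cos²φ)).
cos β = 0.8660, cos φ = 0.7738, √(cos²β − cos²φ) = 0.3888.
K_a = 0.8660 × (0.8660 − 0.3888)/(0.8660 + 0.3888) = 0.3294.

0.329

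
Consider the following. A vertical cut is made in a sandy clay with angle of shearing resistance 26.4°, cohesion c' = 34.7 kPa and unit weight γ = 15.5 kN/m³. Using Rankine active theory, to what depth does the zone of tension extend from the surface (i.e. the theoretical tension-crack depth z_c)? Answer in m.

K_a = tan²(45° − 26.4°/2) = 0.3844; √K_a = 0.6200.
The active pressure is zero where K_a γ z = 2c√K_a, so z_c = 2c/(γ√K_a) = 2×34.7/(15.5×0.6200) = 7.221 m.

7.22 m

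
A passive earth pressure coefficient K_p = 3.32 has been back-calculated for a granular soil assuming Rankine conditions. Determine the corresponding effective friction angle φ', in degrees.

32.5°

K_p = (1+sin φ)/(1−sin φ) ⇒ sin φ = (K_p − 1)/(K_p + 1) = 0.5370.
φ = arcsin(0.5370) = 32.48°.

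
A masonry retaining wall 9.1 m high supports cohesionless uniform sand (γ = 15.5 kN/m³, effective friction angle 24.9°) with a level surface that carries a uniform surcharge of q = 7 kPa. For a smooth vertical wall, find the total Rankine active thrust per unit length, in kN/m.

K_a = tan²(45° − φ/2) = 0.4074.
Soil triangle: ½ K_a γ H² = 0.5×0.4074×15.5×9.1² = 261.5 kN/m.
Surcharge rectangle: K_a q H = 0.4074×7×9.1 = 25.95 kN/m.
Total = 261.5 + 25.95 = 287.4 kN/m.

287 kN/m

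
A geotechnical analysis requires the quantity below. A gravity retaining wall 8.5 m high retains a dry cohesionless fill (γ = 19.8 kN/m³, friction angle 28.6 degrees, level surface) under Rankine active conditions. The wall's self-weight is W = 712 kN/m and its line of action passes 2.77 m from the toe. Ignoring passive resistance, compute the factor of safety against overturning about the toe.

K_a = tan²(45° − 28.6°/2) = 0.3525.
P_a = ½K_aγH² = 0.5×0.3525×19.8×8.5² = 252.2 kN/m, acting at H/3 = 2.833 m above the base.
Overturning moment M_o = P_a × H/3 = 252.2 × 2.833 = 714.5.
Resisting moment M_r = W × 2.77 = 712 × 2.77 = 1972.
FS_overturning = M_r/M_o = 1972/714.5 = 2.760.

2.76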